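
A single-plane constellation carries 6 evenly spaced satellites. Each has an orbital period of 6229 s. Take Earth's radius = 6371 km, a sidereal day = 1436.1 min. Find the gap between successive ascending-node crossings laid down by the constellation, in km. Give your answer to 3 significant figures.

482 km

Single-satellite node shift = (6229.0/86166) × 360° = 26.02°.
With 6 satellites evenly phased, successive equator crossings are 26.02/6 = 4.337° apart.
That is 4.337 × 111.2 = 482 km at the equator.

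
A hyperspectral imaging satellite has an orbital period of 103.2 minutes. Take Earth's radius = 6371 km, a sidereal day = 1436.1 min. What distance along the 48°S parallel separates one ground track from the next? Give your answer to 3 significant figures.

T = 103.2 min = 6192.0 s.
Node shift per orbit = (6192.0/86166) × 360° = 25.87°.
Equatorial spacing = 25.87 × 111.2 km/° = 2877 km.
At 48° latitude, spacing = 2877 × cos(48°) = 1925 km.

1920 km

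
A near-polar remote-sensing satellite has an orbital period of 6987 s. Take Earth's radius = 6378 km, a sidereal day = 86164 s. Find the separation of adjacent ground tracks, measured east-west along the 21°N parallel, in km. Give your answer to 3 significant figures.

Node shift per orbit = (6987.0/86164) × 360° = 29.19°.
Equatorial spacing = 29.19 × 111.3 km/° = 3250 km.
At 21° latitude, spacing = 3250 × cos(21°) = 3034 km.

3030 km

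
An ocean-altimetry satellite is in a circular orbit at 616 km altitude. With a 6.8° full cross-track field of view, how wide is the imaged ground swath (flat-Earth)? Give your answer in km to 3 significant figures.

73.2 km

Half-angle = 6.8°/2 = 3.4°.
Swath width ≈ 2h·tan(θ/2) = 2 × 616 × tan(3.4°) = 73.2 km.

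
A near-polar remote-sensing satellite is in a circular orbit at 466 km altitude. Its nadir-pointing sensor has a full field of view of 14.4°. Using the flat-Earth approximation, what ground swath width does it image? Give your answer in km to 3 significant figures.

118 km

Half-angle = 14.4°/2 = 7.2°.
Swath width ≈ 2h·tan(θ/2) = 2 × 466 × tan(7.2°) = 117.7 km.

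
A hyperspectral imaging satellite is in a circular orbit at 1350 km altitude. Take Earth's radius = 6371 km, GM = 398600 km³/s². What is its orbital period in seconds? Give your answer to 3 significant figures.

6750 seconds

Semi-major axis a = 6371 + 1350 = 7721 km. Period T = 2π√(a³/μ) = 2π√(7721³/398600) = 6751.8 s = 112.53 min.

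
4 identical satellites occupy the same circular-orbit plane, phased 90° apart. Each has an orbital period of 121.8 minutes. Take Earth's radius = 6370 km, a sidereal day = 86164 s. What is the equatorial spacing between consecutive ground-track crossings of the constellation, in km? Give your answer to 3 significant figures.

T = 121.8 min = 7308.0 s.
Single-satellite node shift = (7308.0/86164) × 360° = 30.53°.
With 4 satellites evenly phased, successive equator crossings are 30.53/4 = 7.633° apart.
That is 7.633 × 111.2 = 849 km at the equator.

849 km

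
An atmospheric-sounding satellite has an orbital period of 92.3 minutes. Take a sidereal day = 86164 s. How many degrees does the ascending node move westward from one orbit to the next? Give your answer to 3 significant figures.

23.1°

T = 92.3 min = 5538.0 s.
During one orbit Earth rotates (5538.0 / 86164) × 360° = 23.14°.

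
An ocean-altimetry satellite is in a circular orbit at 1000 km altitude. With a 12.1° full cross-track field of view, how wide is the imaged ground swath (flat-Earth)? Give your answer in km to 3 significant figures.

212 km

Half-angle = 12.1°/2 = 6.05°.
Swath width ≈ 2h·tan(θ/2) = 2 × 1000 × tan(6.05°) = 212.0 km.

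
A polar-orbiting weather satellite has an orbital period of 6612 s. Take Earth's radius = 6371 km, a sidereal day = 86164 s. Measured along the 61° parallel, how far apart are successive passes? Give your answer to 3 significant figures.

1490 km

Node shift per orbit = (6612.0/86164) × 360° = 27.63°.
Equatorial spacing = 27.63 × 111.2 km/° = 3072 km.
At 61° latitude, spacing = 3072 × cos(61°) = 1489 km.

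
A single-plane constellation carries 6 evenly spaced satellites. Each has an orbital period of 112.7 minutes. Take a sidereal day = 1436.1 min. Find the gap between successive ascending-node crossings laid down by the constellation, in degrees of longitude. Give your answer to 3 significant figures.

T = 112.7 min = 6762.0 s.
Single-satellite node shift = (6762.0/86166) × 360° = 28.25°.
With 6 satellites evenly phased, successive equator crossings are 28.25/6 = 4.709° apart.

4.71°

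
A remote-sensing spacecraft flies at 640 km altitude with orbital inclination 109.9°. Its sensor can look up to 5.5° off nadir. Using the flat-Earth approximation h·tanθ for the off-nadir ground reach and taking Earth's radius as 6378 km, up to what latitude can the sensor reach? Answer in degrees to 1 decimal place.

Retrograde orbit: the ground track reaches ±(180° − i) = ±(180 − 109.9) = ±70.1°.
Sensor half-swath on the ground ≈ 640·tan(5.5°) = 62 km = 0.55° of latitude.
Maximum observable latitude ≈ 70.1 + 0.55 = 70.7°.

70.7°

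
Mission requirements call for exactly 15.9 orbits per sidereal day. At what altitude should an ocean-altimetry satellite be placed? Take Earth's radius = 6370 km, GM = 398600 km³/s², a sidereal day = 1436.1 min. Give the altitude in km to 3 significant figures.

298 km

Required period T = 86166 / 15.9 = 5419.2 s.
From T = 2π√(a³/μ): a = (μ T²/4π²)^(1/3) = (398600 × 5419.2² / 4π²)^(1/3) = 6668 km.
Altitude h = a − R = 6668 − 6370 = 298 km.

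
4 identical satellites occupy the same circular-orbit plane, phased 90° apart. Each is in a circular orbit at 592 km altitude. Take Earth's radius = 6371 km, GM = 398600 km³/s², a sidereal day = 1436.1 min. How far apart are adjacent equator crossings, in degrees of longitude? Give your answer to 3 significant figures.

Semi-major axis a = 6371 + 592 = 6963 km. Period T = 2π√(a³/μ) = 2π√(6963³/398600) = 5782.4 s = 96.37 min.
Single-satellite node shift = (5782.4/86166) × 360° = 24.16°.
With 4 satellites evenly phased, successive equator crossings are 24.16/4 = 6.040° apart.

6.04°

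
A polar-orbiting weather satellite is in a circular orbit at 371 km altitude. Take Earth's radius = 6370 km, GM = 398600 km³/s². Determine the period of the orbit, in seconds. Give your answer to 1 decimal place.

5508.0 seconds

Semi-major axis a = 6370 + 371 = 6741 km. Period T = 2π√(a³/μ) = 2π√(6741³/398600) = 5508.0 s = 91.80 min.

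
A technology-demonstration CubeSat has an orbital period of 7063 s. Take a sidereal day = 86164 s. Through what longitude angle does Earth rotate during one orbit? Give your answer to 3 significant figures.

29.5°

During one orbit Earth rotates (7063.0 / 86164) × 360° = 29.51°.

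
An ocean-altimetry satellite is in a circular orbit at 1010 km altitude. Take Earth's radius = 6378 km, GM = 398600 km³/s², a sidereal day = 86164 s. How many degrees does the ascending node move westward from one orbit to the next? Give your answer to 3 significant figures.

26.4°

Semi-major axis a = 6378 + 1010 = 7388 km. Period T = 2π√(a³/μ) = 2π√(7388³/398600) = 6319.8 s = 105.33 min.
During one orbit Earth rotates (6319.8 / 86164) × 360° = 26.40°.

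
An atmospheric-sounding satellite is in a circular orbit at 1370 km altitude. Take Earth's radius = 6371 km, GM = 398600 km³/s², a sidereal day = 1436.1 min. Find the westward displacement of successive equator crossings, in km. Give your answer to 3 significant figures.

Semi-major axis a = 6371 + 1370 = 7741 km. Period T = 2π√(a³/μ) = 2π√(7741³/398600) = 6778.1 s = 112.97 min.
During one orbit Earth rotates (6778.1 / 86166) × 360° = 28.32°.
At the equator that is 28.32° × (2π·6371/360) km/° = 28.32 × 111.2 = 3149 km.

3150 km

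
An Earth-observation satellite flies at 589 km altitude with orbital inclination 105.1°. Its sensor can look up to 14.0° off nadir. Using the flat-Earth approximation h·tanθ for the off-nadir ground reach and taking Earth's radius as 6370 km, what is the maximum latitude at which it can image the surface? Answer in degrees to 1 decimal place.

76.2°

Retrograde orbit: the ground track reaches ±(180° − i) = ±(180 − 105.1) = ±74.9°.
Sensor half-swath on the ground ≈ 589·tan(14.0°) = 147 km = 1.32° of latitude.
Maximum observable latitude ≈ 74.9 + 1.32 = 76.2°.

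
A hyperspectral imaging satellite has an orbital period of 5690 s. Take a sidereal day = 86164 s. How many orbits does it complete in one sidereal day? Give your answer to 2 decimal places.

Orbits per sidereal day = 86164 / 5690.0 = 15.143.

15.14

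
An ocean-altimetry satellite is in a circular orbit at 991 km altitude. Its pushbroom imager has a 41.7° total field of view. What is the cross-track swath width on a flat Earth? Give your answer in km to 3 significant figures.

755 km

Half-angle = 41.7°/2 = 20.85°.
Swath width ≈ 2h·tan(θ/2) = 2 × 991 × tan(20.85°) = 754.9 km.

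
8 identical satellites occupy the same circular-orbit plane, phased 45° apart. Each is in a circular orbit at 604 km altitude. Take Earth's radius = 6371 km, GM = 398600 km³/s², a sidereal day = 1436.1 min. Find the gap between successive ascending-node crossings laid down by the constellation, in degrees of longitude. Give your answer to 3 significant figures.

3.03°

Semi-major axis a = 6371 + 604 = 6975 km. Period T = 2π√(a³/μ) = 2π√(6975³/398600) = 5797.3 s = 96.62 min.
Single-satellite node shift = (5797.3/86166) × 360° = 24.22°.
With 8 satellites evenly phased, successive equator crossings are 24.22/8 = 3.028° apart.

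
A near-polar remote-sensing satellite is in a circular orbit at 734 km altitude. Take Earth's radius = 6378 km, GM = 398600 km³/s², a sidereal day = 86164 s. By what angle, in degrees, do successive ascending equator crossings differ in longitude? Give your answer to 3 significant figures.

24.9°

Semi-major axis a = 6378 + 734 = 7112 km. Period T = 2π√(a³/μ) = 2π√(7112³/398600) = 5969.0 s = 99.48 min.
During one orbit Earth rotates (5969.0 / 86164) × 360° = 24.94°.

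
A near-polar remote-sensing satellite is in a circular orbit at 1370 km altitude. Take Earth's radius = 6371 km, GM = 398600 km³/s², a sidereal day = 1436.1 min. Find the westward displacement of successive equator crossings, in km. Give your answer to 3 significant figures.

3150 km

Semi-major axis a = 6371 + 1370 = 7741 km. Period T = 2π√(a³/μ) = 2π√(7741³/398600) = 6778.1 s = 112.97 min.
During one orbit Earth rotates (6778.1 / 86166) × 360° = 28.32°.
At the equator that is 28.32° × (2π·6371/360) km/° = 28.32 × 111.2 = 3149 km.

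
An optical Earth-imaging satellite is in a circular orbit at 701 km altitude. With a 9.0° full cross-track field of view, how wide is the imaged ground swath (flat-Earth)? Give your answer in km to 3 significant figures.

110 km

Half-angle = 9.0°/2 = 4.5°.
Swath width ≈ 2h·tan(θ/2) = 2 × 701 × tan(4.5°) = 110.3 km.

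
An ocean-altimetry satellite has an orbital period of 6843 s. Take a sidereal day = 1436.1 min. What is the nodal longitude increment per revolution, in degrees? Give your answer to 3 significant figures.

During one orbit Earth rotates (6843.0 / 86166) × 360° = 28.59°.

28.6°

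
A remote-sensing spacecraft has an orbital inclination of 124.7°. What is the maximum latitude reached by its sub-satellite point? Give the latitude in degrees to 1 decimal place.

55.3°

Retrograde orbit: the ground track reaches ±(180° − i) = ±(180 − 124.7) = ±55.3°.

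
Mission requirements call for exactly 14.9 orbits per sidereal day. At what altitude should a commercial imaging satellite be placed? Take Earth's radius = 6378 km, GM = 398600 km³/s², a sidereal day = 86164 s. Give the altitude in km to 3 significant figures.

Required period T = 86164 / 14.9 = 5782.8 s.
From T = 2π√(a³/μ): a = (μ T²/4π²)^(1/3) = (398600 × 5782.8² / 4π²)^(1/3) = 6963 km.
Altitude h = a − R = 6963 − 6378 = 585 km.

585 km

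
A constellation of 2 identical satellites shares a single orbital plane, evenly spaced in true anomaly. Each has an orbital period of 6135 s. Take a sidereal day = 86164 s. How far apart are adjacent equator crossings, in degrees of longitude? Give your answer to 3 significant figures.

12.8°

Single-satellite node shift = (6135.0/86164) × 360° = 25.63°.
With 2 satellites evenly phased, successive equator crossings are 25.63/2 = 12.816° apart.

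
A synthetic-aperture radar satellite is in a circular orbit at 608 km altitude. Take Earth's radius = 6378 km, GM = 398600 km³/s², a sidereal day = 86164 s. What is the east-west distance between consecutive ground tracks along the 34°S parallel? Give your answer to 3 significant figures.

2240 km

Semi-major axis a = 6378 + 608 = 6986 km. Period T = 2π√(a³/μ) = 2π√(6986³/398600) = 5811.0 s = 96.85 min.
Node shift per orbit = (5811.0/86164) × 360° = 24.28°.
Equatorial spacing = 24.28 × 111.3 km/° = 2703 km.
At 34° latitude, spacing = 2703 × cos(34°) = 2241 km.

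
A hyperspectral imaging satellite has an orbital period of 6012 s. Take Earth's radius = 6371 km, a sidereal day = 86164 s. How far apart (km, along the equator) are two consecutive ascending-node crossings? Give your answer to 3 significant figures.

During one orbit Earth rotates (6012.0 / 86164) × 360° = 25.12°.
At the equator that is 25.12° × (2π·6371/360) km/° = 25.12 × 111.2 = 2793 km.

2790 km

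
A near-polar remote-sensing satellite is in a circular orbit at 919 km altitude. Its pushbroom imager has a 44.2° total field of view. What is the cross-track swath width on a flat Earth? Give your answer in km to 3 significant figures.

746 km

Half-angle = 44.2°/2 = 22.1°.
Swath width ≈ 2h·tan(θ/2) = 2 × 919 × tan(22.1°) = 746.3 km.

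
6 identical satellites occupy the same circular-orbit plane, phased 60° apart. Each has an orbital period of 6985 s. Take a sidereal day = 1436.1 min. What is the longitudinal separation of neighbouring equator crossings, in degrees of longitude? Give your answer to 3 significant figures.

4.86°

Single-satellite node shift = (6985.0/86166) × 360° = 29.18°.
With 6 satellites evenly phased, successive equator crossings are 29.18/6 = 4.864° apart.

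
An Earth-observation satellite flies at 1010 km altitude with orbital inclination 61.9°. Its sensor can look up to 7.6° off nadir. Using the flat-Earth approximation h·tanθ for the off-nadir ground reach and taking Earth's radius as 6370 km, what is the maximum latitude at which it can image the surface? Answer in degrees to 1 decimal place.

63.1°

For a prograde orbit the ground track reaches latitude ±i = ±61.9°.
Sensor half-swath on the ground ≈ 1010·tan(7.6°) = 135 km = 1.21° of latitude.
Maximum observable latitude ≈ 61.9 + 1.21 = 63.1°.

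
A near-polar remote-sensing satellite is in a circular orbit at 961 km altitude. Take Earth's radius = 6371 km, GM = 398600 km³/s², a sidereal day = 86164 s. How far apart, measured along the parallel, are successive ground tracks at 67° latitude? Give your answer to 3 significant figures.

1130 km

Semi-major axis a = 6371 + 961 = 7332 km. Period T = 2π√(a³/μ) = 2π√(7332³/398600) = 6248.1 s = 104.13 min.
Node shift per orbit = (6248.1/86164) × 360° = 26.10°.
Equatorial spacing = 26.10 × 111.2 km/° = 2903 km.
At 67° latitude, spacing = 2903 × cos(67°) = 1134 km.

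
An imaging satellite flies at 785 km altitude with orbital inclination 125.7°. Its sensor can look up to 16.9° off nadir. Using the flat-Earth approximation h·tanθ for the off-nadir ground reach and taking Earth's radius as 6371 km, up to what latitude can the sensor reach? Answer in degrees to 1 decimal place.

56.4°

Retrograde orbit: the ground track reaches ±(180° − i) = ±(180 − 125.7) = ±54.3°.
Sensor half-swath on the ground ≈ 785·tan(16.9°) = 239 km = 2.14° of latitude.
Maximum observable latitude ≈ 54.3 + 2.14 = 56.4°.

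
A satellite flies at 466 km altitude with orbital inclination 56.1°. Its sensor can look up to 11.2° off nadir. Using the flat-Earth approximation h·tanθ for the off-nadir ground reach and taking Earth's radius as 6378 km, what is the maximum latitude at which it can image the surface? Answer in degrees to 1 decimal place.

56.9°

For a prograde orbit the ground track reaches latitude ±i = ±56.1°.
Sensor half-swath on the ground ≈ 466·tan(11.2°) = 92 km = 0.83° of latitude.
Maximum observable latitude ≈ 56.1 + 0.83 = 56.9°.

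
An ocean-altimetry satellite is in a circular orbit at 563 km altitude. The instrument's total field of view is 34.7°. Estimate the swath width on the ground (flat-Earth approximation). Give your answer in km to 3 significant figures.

352 km

Half-angle = 34.7°/2 = 17.35°.
Swath width ≈ 2h·tan(θ/2) = 2 × 563 × tan(17.35°) = 351.8 km.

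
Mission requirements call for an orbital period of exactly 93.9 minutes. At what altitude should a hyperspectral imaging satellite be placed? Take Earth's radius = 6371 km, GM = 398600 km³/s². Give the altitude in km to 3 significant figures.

472 km

T = 93.9 min = 5634.0 s.
From T = 2π√(a³/μ): a = (μ T²/4π²)^(1/3) = (398600 × 5634.0² / 4π²)^(1/3) = 6843 km.
Altitude h = a − R = 6843 − 6371 = 472 km.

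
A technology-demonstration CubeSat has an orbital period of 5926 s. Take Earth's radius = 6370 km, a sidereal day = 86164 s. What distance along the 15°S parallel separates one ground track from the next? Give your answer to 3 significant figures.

2660 km

Node shift per orbit = (5926.0/86164) × 360° = 24.76°.
Equatorial spacing = 24.76 × 111.2 km/° = 2753 km.
At 15° latitude, spacing = 2753 × cos(15°) = 2659 km.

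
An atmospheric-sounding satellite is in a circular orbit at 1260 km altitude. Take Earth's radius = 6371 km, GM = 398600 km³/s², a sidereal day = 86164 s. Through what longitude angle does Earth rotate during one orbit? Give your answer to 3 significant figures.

Semi-major axis a = 6371 + 1260 = 7631 km. Period T = 2π√(a³/μ) = 2π√(7631³/398600) = 6634.1 s = 110.57 min.
During one orbit Earth rotates (6634.1 / 86164) × 360° = 27.72°.

27.7°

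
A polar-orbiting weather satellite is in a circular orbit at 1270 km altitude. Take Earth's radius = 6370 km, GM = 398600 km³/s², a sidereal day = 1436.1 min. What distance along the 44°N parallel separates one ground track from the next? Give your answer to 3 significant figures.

Semi-major axis a = 6370 + 1270 = 7640 km. Period T = 2π√(a³/μ) = 2π√(7640³/398600) = 6645.9 s = 110.76 min.
Node shift per orbit = (6645.9/86166) × 360° = 27.77°.
Equatorial spacing = 27.77 × 111.2 km/° = 3087 km.
At 44° latitude, spacing = 3087 × cos(44°) = 2221 km.

2220 km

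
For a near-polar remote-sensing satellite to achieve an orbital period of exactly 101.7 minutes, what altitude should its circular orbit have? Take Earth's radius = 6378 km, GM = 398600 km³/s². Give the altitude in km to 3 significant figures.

839 km

T = 101.7 min = 6102.0 s.
From T = 2π√(a³/μ): a = (μ T²/4π²)^(1/3) = (398600 × 6102.0² / 4π²)^(1/3) = 7217 km.
Altitude h = a − R = 7217 − 6378 = 839 km.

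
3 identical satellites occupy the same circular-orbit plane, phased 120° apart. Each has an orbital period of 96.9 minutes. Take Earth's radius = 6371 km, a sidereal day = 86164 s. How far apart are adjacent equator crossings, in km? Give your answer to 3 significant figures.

T = 96.9 min = 5814.0 s.
Single-satellite node shift = (5814.0/86164) × 360° = 24.29°.
With 3 satellites evenly phased, successive equator crossings are 24.29/3 = 8.097° apart.
That is 8.097 × 111.2 = 900 km at the equator.

900 km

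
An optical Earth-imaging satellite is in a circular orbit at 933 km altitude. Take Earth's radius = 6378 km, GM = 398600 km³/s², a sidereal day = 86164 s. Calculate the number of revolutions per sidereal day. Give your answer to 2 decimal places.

Semi-major axis a = 6378 + 933 = 7311 km. Period T = 2π√(a³/μ) = 2π√(7311³/398600) = 6221.2 s = 103.69 min.
Orbits per sidereal day = 86164 / 6221.2 = 13.850.

13.85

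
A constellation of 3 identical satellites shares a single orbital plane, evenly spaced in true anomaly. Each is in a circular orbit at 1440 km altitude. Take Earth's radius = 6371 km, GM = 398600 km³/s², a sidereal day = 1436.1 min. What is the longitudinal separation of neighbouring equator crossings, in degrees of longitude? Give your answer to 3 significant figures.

Semi-major axis a = 6371 + 1440 = 7811 km. Period T = 2π√(a³/μ) = 2π√(7811³/398600) = 6870.2 s = 114.50 min.
Single-satellite node shift = (6870.2/86166) × 360° = 28.70°.
With 3 satellites evenly phased, successive equator crossings are 28.70/3 = 9.568° apart.

9.57°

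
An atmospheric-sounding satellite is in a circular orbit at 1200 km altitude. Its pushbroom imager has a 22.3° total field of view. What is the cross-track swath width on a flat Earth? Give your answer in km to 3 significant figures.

473 km

Half-angle = 22.3°/2 = 11.15°.
Swath width ≈ 2h·tan(θ/2) = 2 × 1200 × tan(11.15°) = 473.0 km.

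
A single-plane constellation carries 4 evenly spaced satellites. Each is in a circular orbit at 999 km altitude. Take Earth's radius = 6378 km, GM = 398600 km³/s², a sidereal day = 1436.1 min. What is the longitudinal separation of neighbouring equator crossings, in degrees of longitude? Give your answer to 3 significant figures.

6.59°

Semi-major axis a = 6378 + 999 = 7377 km. Period T = 2π√(a³/μ) = 2π√(7377³/398600) = 6305.7 s = 105.09 min.
Single-satellite node shift = (6305.7/86166) × 360° = 26.34°.
With 4 satellites evenly phased, successive equator crossings are 26.34/4 = 6.586° apart.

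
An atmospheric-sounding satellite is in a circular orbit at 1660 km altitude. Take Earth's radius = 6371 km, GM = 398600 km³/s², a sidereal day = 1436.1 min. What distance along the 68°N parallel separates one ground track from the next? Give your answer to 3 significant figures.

1250 km

Semi-major axis a = 6371 + 1660 = 8031 km. Period T = 2π√(a³/μ) = 2π√(8031³/398600) = 7162.5 s = 119.38 min.
Node shift per orbit = (7162.5/86166) × 360° = 29.92°.
Equatorial spacing = 29.92 × 111.2 km/° = 3327 km.
At 68° latitude, spacing = 3327 × cos(68°) = 1247 km.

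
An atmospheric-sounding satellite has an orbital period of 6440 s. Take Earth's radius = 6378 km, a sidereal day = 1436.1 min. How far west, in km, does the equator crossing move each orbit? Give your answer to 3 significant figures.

3000 km

During one orbit Earth rotates (6440.0 / 86166) × 360° = 26.91°.
At the equator that is 26.91° × (2π·6378/360) km/° = 26.91 × 111.3 = 2995 km.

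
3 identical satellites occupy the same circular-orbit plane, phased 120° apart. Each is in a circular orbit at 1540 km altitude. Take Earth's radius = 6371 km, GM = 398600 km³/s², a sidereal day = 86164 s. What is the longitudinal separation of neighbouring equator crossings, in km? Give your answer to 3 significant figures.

Semi-major axis a = 6371 + 1540 = 7911 km. Period T = 2π√(a³/μ) = 2π√(7911³/398600) = 7002.6 s = 116.71 min.
Single-satellite node shift = (7002.6/86164) × 360° = 29.26°.
With 3 satellites evenly phased, successive equator crossings are 29.26/3 = 9.752° apart.
That is 9.752 × 111.2 = 1084 km at the equator.

1080 km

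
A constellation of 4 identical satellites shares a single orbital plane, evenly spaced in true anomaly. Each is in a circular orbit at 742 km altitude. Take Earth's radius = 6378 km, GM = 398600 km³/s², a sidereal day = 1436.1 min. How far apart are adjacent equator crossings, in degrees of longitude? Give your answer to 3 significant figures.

6.25°

Semi-major axis a = 6378 + 742 = 7120 km. Period T = 2π√(a³/μ) = 2π√(7120³/398600) = 5979.0 s = 99.65 min.
Single-satellite node shift = (5979.0/86166) × 360° = 24.98°.
With 4 satellites evenly phased, successive equator crossings are 24.98/4 = 6.245° apart.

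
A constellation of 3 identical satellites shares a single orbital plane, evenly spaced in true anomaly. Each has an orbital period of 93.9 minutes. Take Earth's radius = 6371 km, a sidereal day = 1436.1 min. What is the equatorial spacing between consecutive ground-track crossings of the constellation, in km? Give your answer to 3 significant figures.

872 km

T = 93.9 min = 5634.0 s.
Single-satellite node shift = (5634.0/86166) × 360° = 23.54°.
With 3 satellites evenly phased, successive equator crossings are 23.54/3 = 7.846° apart.
That is 7.846 × 111.2 = 872 km at the equator.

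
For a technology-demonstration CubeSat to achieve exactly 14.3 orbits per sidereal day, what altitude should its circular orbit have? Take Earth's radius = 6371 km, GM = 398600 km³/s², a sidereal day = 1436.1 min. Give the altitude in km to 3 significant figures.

786 km

Required period T = 86166 / 14.3 = 6025.6 s.
From T = 2π√(a³/μ): a = (μ T²/4π²)^(1/3) = (398600 × 6025.6² / 4π²)^(1/3) = 7157 km.
Altitude h = a − R = 7157 − 6371 = 786 km.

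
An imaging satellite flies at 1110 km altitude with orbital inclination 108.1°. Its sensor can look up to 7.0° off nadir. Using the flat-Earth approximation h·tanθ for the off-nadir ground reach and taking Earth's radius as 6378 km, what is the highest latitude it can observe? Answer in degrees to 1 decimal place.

Retrograde orbit: the ground track reaches ±(180° − i) = ±(180 − 108.1) = ±71.9°.
Sensor half-swath on the ground ≈ 1110·tan(7.0°) = 136 km = 1.22° of latitude.
Maximum observable latitude ≈ 71.9 + 1.22 = 73.1°.

73.1°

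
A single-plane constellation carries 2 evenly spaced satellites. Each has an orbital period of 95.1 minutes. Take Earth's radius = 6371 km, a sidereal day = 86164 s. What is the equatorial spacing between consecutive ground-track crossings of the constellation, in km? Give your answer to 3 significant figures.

T = 95.1 min = 5706.0 s.
Single-satellite node shift = (5706.0/86164) × 360° = 23.84°.
With 2 satellites evenly phased, successive equator crossings are 23.84/2 = 11.920° apart.
That is 11.920 × 111.2 = 1325 km at the equator.

1330 km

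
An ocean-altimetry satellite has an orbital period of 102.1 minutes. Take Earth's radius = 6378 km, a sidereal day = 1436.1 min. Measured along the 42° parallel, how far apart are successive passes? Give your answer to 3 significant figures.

2120 km

T = 102.1 min = 6126.0 s.
Node shift per orbit = (6126.0/86166) × 360° = 25.59°.
Equatorial spacing = 25.59 × 111.3 km/° = 2849 km.
At 42° latitude, spacing = 2849 × cos(42°) = 2117 km.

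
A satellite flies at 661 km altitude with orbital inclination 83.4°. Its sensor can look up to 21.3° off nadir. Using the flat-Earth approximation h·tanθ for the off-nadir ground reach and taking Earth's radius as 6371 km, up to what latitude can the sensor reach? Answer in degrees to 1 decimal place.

For a prograde orbit the ground track reaches latitude ±i = ±83.4°.
Sensor half-swath on the ground ≈ 661·tan(21.3°) = 258 km = 2.32° of latitude.
Maximum observable latitude ≈ 83.4 + 2.32 = 85.7°.

85.7°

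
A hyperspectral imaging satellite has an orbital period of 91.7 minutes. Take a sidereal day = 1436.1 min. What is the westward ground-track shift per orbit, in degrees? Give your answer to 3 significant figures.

23.0°

T = 91.7 min = 5502.0 s.
During one orbit Earth rotates (5502.0 / 86166) × 360° = 22.99°.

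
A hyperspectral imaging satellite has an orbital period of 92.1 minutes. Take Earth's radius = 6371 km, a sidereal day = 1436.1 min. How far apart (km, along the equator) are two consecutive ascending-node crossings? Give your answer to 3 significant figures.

T = 92.1 min = 5526.0 s.
During one orbit Earth rotates (5526.0 / 86166) × 360° = 23.09°.
At the equator that is 23.09° × (2π·6371/360) km/° = 23.09 × 111.2 = 2567 km.

2570 km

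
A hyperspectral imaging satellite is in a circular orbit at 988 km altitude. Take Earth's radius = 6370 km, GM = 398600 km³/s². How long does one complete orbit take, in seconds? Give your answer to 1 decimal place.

6281.3 seconds

Semi-major axis a = 6370 + 988 = 7358 km. Period T = 2π√(a³/μ) = 2π√(7358³/398600) = 6281.3 s = 104.69 min.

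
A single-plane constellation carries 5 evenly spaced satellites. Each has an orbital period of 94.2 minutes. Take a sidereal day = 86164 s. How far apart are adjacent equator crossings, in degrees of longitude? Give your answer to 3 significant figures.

4.72°

T = 94.2 min = 5652.0 s.
Single-satellite node shift = (5652.0/86164) × 360° = 23.61°.
With 5 satellites evenly phased, successive equator crossings are 23.61/5 = 4.723° apart.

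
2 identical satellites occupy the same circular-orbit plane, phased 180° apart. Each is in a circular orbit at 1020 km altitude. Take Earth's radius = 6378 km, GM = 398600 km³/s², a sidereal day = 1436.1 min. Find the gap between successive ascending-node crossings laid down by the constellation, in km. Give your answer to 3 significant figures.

1470 km

Semi-major axis a = 6378 + 1020 = 7398 km. Period T = 2π√(a³/μ) = 2π√(7398³/398600) = 6332.6 s = 105.54 min.
Single-satellite node shift = (6332.6/86166) × 360° = 26.46°.
With 2 satellites evenly phased, successive equator crossings are 26.46/2 = 13.229° apart.
That is 13.229 × 111.3 = 1473 km at the equator.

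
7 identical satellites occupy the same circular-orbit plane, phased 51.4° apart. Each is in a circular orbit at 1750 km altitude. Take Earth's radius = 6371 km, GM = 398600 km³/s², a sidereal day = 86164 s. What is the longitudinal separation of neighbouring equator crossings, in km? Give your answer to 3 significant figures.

Semi-major axis a = 6371 + 1750 = 8121 km. Period T = 2π√(a³/μ) = 2π√(8121³/398600) = 7283.3 s = 121.39 min.
Single-satellite node shift = (7283.3/86164) × 360° = 30.43°.
With 7 satellites evenly phased, successive equator crossings are 30.43/7 = 4.347° apart.
That is 4.347 × 111.2 = 483 km at the equator.

483 km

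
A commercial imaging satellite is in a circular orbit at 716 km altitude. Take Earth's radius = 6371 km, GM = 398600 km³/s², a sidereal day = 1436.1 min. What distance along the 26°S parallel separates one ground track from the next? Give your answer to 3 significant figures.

Semi-major axis a = 6371 + 716 = 7087 km. Period T = 2π√(a³/μ) = 2π√(7087³/398600) = 5937.5 s = 98.96 min.
Node shift per orbit = (5937.5/86166) × 360° = 24.81°.
Equatorial spacing = 24.81 × 111.2 km/° = 2758 km.
At 26° latitude, spacing = 2758 × cos(26°) = 2479 km.

2480 km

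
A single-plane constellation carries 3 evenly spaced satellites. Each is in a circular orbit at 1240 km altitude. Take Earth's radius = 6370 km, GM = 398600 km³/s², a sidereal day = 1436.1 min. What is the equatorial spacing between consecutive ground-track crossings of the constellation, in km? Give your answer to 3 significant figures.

1020 km

Semi-major axis a = 6370 + 1240 = 7610 km. Period T = 2π√(a³/μ) = 2π√(7610³/398600) = 6606.8 s = 110.11 min.
Single-satellite node shift = (6606.8/86166) × 360° = 27.60°.
With 3 satellites evenly phased, successive equator crossings are 27.60/3 = 9.201° apart.
That is 9.201 × 111.2 = 1023 km at the equator.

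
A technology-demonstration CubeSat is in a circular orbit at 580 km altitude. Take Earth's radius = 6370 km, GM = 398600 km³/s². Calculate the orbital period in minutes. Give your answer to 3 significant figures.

Semi-major axis a = 6370 + 580 = 6950 km. Period T = 2π√(a³/μ) = 2π√(6950³/398600) = 5766.2 s = 96.10 min.

96.1 min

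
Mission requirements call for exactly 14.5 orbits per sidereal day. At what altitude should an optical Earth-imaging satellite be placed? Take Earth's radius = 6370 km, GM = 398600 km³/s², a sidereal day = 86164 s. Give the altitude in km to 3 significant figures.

Required period T = 86164 / 14.5 = 5942.3 s.
From T = 2π√(a³/μ): a = (μ T²/4π²)^(1/3) = (398600 × 5942.3² / 4π²)^(1/3) = 7091 km.
Altitude h = a − R = 7091 − 6370 = 721 km.

721 km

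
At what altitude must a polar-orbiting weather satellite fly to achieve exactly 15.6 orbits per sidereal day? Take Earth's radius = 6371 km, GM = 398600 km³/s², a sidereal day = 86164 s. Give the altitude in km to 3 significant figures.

382 km

Required period T = 86164 / 15.6 = 5523.3 s.
From T = 2π√(a³/μ): a = (μ T²/4π²)^(1/3) = (398600 × 5523.3² / 4π²)^(1/3) = 6753 km.
Altitude h = a − R = 6753 − 6371 = 382 km.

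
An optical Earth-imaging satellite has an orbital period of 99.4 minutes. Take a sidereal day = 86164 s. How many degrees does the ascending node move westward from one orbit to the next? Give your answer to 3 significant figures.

T = 99.4 min = 5964.0 s.
During one orbit Earth rotates (5964.0 / 86164) × 360° = 24.92°.

24.9°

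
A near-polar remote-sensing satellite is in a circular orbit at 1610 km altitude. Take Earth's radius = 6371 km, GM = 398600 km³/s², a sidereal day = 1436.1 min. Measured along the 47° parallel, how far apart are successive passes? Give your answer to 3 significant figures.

Semi-major axis a = 6371 + 1610 = 7981 km. Period T = 2π√(a³/μ) = 2π√(7981³/398600) = 7095.7 s = 118.26 min.
Node shift per orbit = (7095.7/86166) × 360° = 29.65°.
Equatorial spacing = 29.65 × 111.2 km/° = 3296 km.
At 47° latitude, spacing = 3296 × cos(47°) = 2248 km.

2250 km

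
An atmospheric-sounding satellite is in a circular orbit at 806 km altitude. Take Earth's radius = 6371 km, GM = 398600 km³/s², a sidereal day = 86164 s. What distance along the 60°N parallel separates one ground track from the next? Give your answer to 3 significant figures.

1410 km

Semi-major axis a = 6371 + 806 = 7177 km. Period T = 2π√(a³/μ) = 2π√(7177³/398600) = 6051.0 s = 100.85 min.
Node shift per orbit = (6051.0/86164) × 360° = 25.28°.
Equatorial spacing = 25.28 × 111.2 km/° = 2811 km.
At 60° latitude, spacing = 2811 × cos(60°) = 1406 km.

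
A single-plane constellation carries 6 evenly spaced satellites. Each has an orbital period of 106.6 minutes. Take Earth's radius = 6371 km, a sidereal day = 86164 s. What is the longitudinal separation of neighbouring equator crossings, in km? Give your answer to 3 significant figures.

495 km

T = 106.6 min = 6396.0 s.
Single-satellite node shift = (6396.0/86164) × 360° = 26.72°.
With 6 satellites evenly phased, successive equator crossings are 26.72/6 = 4.454° apart.
That is 4.454 × 111.2 = 495 km at the equator.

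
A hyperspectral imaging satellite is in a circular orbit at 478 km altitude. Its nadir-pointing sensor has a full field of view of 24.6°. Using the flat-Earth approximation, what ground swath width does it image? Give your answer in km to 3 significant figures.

Half-angle = 24.6°/2 = 12.3°.
Swath width ≈ 2h·tan(θ/2) = 2 × 478 × tan(12.3°) = 208.4 km.

208 km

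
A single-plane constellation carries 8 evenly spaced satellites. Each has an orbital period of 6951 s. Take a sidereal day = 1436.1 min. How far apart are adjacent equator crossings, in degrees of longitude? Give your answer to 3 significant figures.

3.63°

Single-satellite node shift = (6951.0/86166) × 360° = 29.04°.
With 8 satellites evenly phased, successive equator crossings are 29.04/8 = 3.630° apart.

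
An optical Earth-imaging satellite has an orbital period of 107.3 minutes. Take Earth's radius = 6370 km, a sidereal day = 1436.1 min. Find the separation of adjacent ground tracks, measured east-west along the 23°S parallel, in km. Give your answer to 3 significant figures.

2750 km

T = 107.3 min = 6438.0 s.
Node shift per orbit = (6438.0/86166) × 360° = 26.90°.
Equatorial spacing = 26.90 × 111.2 km/° = 2990 km.
At 23° latitude, spacing = 2990 × cos(23°) = 2753 km.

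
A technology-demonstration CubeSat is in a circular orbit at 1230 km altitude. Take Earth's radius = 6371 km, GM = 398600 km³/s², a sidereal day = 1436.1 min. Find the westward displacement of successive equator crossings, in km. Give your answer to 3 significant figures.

3060 km

Semi-major axis a = 6371 + 1230 = 7601 km. Period T = 2π√(a³/μ) = 2π√(7601³/398600) = 6595.0 s = 109.92 min.
During one orbit Earth rotates (6595.0 / 86166) × 360° = 27.55°.
At the equator that is 27.55° × (2π·6371/360) km/° = 27.55 × 111.2 = 3064 km.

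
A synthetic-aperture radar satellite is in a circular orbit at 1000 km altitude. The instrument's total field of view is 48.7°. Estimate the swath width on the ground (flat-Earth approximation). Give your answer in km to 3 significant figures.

Half-angle = 48.7°/2 = 24.35°.
Swath width ≈ 2h·tan(θ/2) = 2 × 1000 × tan(24.35°) = 905.1 km.

905 km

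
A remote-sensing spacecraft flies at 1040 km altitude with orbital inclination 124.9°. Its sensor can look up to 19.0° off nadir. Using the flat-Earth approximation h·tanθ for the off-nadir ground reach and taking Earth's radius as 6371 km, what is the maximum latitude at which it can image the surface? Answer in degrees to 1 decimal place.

Retrograde orbit: the ground track reaches ±(180° − i) = ±(180 − 124.9) = ±55.1°.
Sensor half-swath on the ground ≈ 1040·tan(19.0°) = 358 km = 3.22° of latitude.
Maximum observable latitude ≈ 55.1 + 3.22 = 58.3°.

58.3°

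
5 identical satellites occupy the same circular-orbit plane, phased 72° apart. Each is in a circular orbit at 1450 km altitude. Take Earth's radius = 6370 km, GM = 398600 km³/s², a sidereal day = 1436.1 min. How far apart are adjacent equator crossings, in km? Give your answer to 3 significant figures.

639 km

Semi-major axis a = 6370 + 1450 = 7820 km. Period T = 2π√(a³/μ) = 2π√(7820³/398600) = 6882.1 s = 114.70 min.
Single-satellite node shift = (6882.1/86166) × 360° = 28.75°.
With 5 satellites evenly phased, successive equator crossings are 28.75/5 = 5.751° apart.
That is 5.751 × 111.2 = 639 km at the equator.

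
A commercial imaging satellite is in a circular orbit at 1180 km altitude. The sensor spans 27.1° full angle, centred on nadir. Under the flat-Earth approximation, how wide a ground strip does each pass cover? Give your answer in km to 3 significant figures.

569 km

Half-angle = 27.1°/2 = 13.55°.
Swath width ≈ 2h·tan(θ/2) = 2 × 1180 × tan(13.55°) = 568.8 km.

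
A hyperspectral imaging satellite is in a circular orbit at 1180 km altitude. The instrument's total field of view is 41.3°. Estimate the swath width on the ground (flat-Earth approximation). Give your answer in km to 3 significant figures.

Half-angle = 41.3°/2 = 20.65°.
Swath width ≈ 2h·tan(θ/2) = 2 × 1180 × tan(20.65°) = 889.4 km.

889 km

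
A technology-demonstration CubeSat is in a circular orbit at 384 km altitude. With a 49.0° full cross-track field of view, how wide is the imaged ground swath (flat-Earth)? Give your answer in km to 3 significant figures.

350 km

Half-angle = 49.0°/2 = 24.5°.
Swath width ≈ 2h·tan(θ/2) = 2 × 384 × tan(24.5°) = 350.0 km.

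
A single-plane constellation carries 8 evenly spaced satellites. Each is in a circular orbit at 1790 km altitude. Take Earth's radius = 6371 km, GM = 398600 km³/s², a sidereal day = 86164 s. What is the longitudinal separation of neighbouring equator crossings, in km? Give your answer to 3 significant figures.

Semi-major axis a = 6371 + 1790 = 8161 km. Period T = 2π√(a³/μ) = 2π√(8161³/398600) = 7337.1 s = 122.29 min.
Single-satellite node shift = (7337.1/86164) × 360° = 30.66°.
With 8 satellites evenly phased, successive equator crossings are 30.66/8 = 3.832° apart.
That is 3.832 × 111.2 = 426 km at the equator.

426 km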